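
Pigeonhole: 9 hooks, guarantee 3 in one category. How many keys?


Pigeonhole: to guarantee k in one of n categories, need (k-1)×n + 1.
k = 3, n = 9
Minimum = (3-1) × 9 + 1 = 2 × 9 + 1

19


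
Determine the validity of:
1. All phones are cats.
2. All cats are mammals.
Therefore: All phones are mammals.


Premise 1: All phones are cats.
Premise 2: All cats are mammals.
Conclusion: All phones are mammals.
Barbara syllogism (AAA-1): All A are B, All B are C → All A are C.
Middle term (cats) distributed in premise 2.

Valid


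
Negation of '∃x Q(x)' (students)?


Original: ∃x Q(x)
Rule: ¬∀→∃, ¬∃→∀, negate predicate.
Negation: ∀x ¬Q(x)

∀x ¬Q(x)


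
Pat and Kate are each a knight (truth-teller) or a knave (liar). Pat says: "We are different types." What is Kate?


Pat says: "We are different types."
Case 1: Pat is a Knight (truth-teller)
  Statement is true → they ARE different → Kate is a Knave
Case 2: Pat is a Knave (liar)
  Statement is false → they are NOT different → Kate is a Knave
In both cases, Kate is a Knave.

Knave


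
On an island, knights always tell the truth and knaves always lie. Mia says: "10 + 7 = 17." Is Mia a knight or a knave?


Statement: "10 + 7 = 17."
Actual: 10 + 7 = 17
Claimed: 17
Statement is TRUE → Mia tells the truth → Knight

Knight


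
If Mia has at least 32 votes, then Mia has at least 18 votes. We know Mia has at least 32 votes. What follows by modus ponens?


Modus ponens: P → Q, P ⊢ Q
P: Mia has at least 32 votes
Q: Mia has at least 18 votes
We have P → Q and P is true.
By modus ponens, Q must be true.

Mia has at least 18 votes


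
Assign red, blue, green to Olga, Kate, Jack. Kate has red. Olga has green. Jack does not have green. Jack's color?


From clues:
  Olga → green
  Kate → red
By elimination, Jack gets the remaining.

blue


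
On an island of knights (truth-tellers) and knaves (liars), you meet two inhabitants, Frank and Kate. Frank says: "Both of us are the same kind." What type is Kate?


Frank says: "Both of us are the same kind."
Case 1: Frank is a Knight (truth-teller)
  Statement is true → they ARE the same → Kate is also a Knight
Case 2: Frank is a Knave (liar)
  Statement is false → they are NOT the same → Kate is a Knight
In both cases, Kate is a Knight.

Knight


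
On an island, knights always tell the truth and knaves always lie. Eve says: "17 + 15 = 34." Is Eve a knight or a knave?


Statement: "17 + 15 = 34."
Actual: 17 + 15 = 32
Claimed: 34
Statement is FALSE → Eve lies → Knave

Knave


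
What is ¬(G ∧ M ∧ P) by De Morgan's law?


De Morgan's law: ¬(P ∧ Q ∧ R) ≡ ¬P ∨ ¬Q ∨ ¬R
¬(G ∧ M ∧ P) = ¬G ∨ ¬M ∨ ¬P

¬G ∨ ¬M ∨ ¬P


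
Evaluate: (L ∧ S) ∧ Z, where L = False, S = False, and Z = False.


L = False, S = False, Z = False
Step 1: L ∧ S = False AND False = False
Step 2: False ∧ Z = False AND False = False
AND is true only when ALL operands are true.

False


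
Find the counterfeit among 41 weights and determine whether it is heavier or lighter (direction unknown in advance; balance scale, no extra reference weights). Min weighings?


Let n = 41. 82 possibilities (n weights × lighter/heavier); each weighing has 3 outcomes.
Bound for k weighings: say the first weighing puts j weights on each pan. If it tips, the 2j weighed weights remain suspects (each with a known direction) and k-1 weighings give 3^(k-1) outcomes; 3^(k-1) is odd, so 2j ≤ 3^(k-1) - 1. If it balances, the n - 2j unweighed weights remain with direction unknown: 2(n - 2j) ≤ 3^(k-1) - 1 by the same parity argument. Adding, n ≤ (3^(k-1) - 1) + (3^(k-1) - 1)/2 = (3^k - 3)/2, and the classical three-group strategy achieves this (3 weights in 2 weighings, 12 in 3, 39 in 4, 120 in 5).
So we need the smallest k with (3^k - 3)/2 ≥ 41.
k = 4: (3^4 - 3)/2 = 39 < 41 ✗
k = 5: (3^5 - 3)/2 = 120 ≥ 41 ✓

5


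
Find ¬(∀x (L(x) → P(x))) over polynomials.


Original: ∀x (L(x) → P(x))
Rule: ¬∀→∃, ¬∃→∀, negate predicate.
Negation: ∃x (L(x) ∧ ¬P(x))

∃x (L(x) ∧ ¬P(x))


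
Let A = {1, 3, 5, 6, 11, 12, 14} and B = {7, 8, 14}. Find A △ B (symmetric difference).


A = {1, 3, 5, 6, 11, 12, 14}
B = {7, 8, 14}
Operation: symmetric difference
In A only: [1, 3, 5, 6, 11, 12], in B only: [7, 8]

{1, 3, 5, 6, 7, 8, 11, 12}


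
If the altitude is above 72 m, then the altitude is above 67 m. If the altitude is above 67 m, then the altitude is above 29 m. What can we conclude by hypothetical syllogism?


Hypothetical syllogism: P → Q, Q → R ⊢ P → R
Premise 1: the altitude is above 72 m → the altitude is above 67 m
Premise 2: the altitude is above 67 m → the altitude is above 29 m
Chain the implications: the middle term (the altitude is above 67 m) links the two.
Conclusion: If the altitude is above 72 m, then the altitude is above 29 m.

If the altitude is above 72 m, then the altitude is above 29 m.


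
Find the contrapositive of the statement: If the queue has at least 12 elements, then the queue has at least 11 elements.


Original: If the queue has at least 12 elements, then the queue has at least 11 elements
Contrapositive: If ¬Q, then ¬P
Negate Q: not (the queue has at least 11 elements)
Negate P: not (the queue has at least 12 elements)

If not (the queue has at least 11 elements), then not (the queue has at least 12 elements).


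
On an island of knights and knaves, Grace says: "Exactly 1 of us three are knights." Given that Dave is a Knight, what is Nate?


Grace claims exactly 1 knights among Grace, Dave, Nate.
Given: Dave is a Knight.

Case 1: Grace is a Knight (tells truth)
  Then exactly 1 of the three are knights.
  Counting Grace, Dave: 2 knight(s) so far. Need -1 more → impossible.
Case 2: Grace is a Knave (lies)
  Then the count is NOT 1.
  If Nate = Knave, count = 1 = 1 → claim would be true, contradicts lie.
  If Nate = Knight, count = 2 ≠ 1 → lie confirmed ✓

Nate is a Knight.

Knight


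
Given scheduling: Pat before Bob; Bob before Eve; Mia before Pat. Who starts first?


Constraints: Pat before Bob; Bob before Eve; Mia before Pat
The first task can have nothing scheduled before it, so it must never appear on the right of a 'before'.
Tasks appearing after some 'before': Bob, Eve, Pat.
The only task not in that list is Mia → it is first.

Mia


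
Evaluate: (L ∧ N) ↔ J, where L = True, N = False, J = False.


L = True, N = False, J = False
Step 1: L ∧ N = True AND False = False
Step 2: (False) ↔ J: true when both sides have same truth value.
Result: False ↔ False = True

True


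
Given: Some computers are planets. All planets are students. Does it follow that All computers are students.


Premise 1: Some computers are planets.
Premise 2: All planets are students.
Conclusion: All computers are students.
Fallacy: illicit minor. The minor term (computers) is distributed in the conclusion ('All computers ...') but undistributed in its premise ('Some computers are planets' doesn't cover all computers).
Only 'Some computers are students' follows, not 'All'.

Invalid


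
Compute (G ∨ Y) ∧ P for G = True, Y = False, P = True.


G = True, Y = False, P = True
Step 1: G ∨ Y = True OR False = True
Step 2: True ∧ P = True AND True = True
OR is true when at least one operand is true; AND requires both.

True


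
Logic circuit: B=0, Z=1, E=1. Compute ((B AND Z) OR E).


B AND Z = 0&1 = 0
0 OR 1 = 1

1


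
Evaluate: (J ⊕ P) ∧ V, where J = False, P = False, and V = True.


J = False, P = False, V = True
Step 1: J ⊕ P = False XOR False = False
Step 2: False ∧ V = False AND True = False
XOR true when exactly one of J,P is true; then AND with V.

False


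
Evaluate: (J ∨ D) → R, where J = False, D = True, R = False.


J = False, D = True, R = False
Step 1: J ∨ D = False OR True = True
Step 2: (True) → R: false only when antecedent=True and R=False.
Result: False

False


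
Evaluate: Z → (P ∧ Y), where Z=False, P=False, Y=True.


Z = False, P = False, Y = True
Expression: Z → (P ∧ Y)
Step 1: P ∧ Y = False AND True = False
Step 2: Z → (False) = False → False = True

True


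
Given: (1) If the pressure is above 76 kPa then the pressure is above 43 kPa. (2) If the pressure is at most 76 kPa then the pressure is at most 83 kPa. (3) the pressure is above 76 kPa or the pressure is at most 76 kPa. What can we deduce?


Constructive dilemma: (P → Q) ∧ (R → S), P ∨ R ⊢ Q ∨ S
Premise 1: the pressure is above 76 kPa → the pressure is above 43 kPa
Premise 2: the pressure is at most 76 kPa → the pressure is at most 83 kPa
Premise 3: the pressure is above 76 kPa ∨ the pressure is at most 76 kPa
Case 1: Assuming the pressure is above 76 kPa, then by Premise 1, the pressure is above 43 kPa.
Case 2: Assuming the pressure is at most 76 kPa, then by Premise 2, the pressure is at most 83 kPa.
Since one of the pressure is above 76 kPa or the pressure is at most 76 kPa must hold, we get the pressure is above 43 kPa or the pressure is at most 83 kPa.

The pressure is above 43 kPa or the pressure is at most 83 kPa.


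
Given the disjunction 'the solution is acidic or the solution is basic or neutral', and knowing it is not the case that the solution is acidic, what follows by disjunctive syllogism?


Disjunctive syllogism: P ∨ Q, ¬P ⊢ Q
Disjunction: the solution is acidic ∨ the solution is basic or neutral
We know it is not the case that the solution is acidic.
By disjunctive syllogism, the other disjunct must be true.

The solution is basic or neutral


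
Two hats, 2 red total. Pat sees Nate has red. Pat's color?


Total red = 2, Nate = red
Red accounted for: 1
Remaining for Pat: 1
Pat's hat is red.

red


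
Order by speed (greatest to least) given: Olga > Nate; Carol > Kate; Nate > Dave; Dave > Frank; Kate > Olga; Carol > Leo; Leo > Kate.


Constraints: Olga > Nate; Carol > Kate; Nate > Dave; Dave > Frank; Kate > Olga; Carol > Leo; Leo > Kate
Method: at each step, the next-highest is the one remaining person who never appears on the smaller side of a constraint between remaining people.
  Step 1: remaining {Frank, Carol, Olga, Dave, Leo, Nate, Kate}; on the smaller side: {Frank, Olga, Dave, Leo, Nate, Kate} → Carol is next (Carol > Kate; Carol > Leo).
  Step 2: remaining {Frank, Olga, Dave, Leo, Nate, Kate}; on the smaller side: {Frank, Olga, Dave, Nate, Kate} → Leo is next (Leo > Kate).
  Step 3: remaining {Frank, Olga, Dave, Nate, Kate}; on the smaller side: {Frank, Olga, Dave, Nate} → Kate is next (Kate > Olga).
  Step 4: remaining {Frank, Olga, Dave, Nate}; on the smaller side: {Frank, Dave, Nate} → Olga is next (Olga > Nate).
  Step 5: remaining {Frank, Dave, Nate}; on the smaller side: {Frank, Dave} → Nate is next (Nate > Dave).
  Step 6: remaining {Frank, Dave}; on the smaller side: {Frank} → Dave is next (Dave > Frank).
  Step 7: only Frank remains → lowest.
Final ranking (highest to lowest):

Carol > Leo > Kate > Olga > Nate > Dave > Frank


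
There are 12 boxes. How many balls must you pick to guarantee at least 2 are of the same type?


Pigeonhole: to guarantee k in one of n categories, need (k-1)×n + 1.
k = 2, n = 12
Minimum = (2-1) × 12 + 1 = 1 × 12 + 1

13


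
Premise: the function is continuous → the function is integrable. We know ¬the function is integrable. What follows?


Modus tollens: P → Q, ¬Q ⊢ ¬P
P: the function is continuous
Q: the function is integrable
We have P → Q and Q is false.
By modus tollens, P must be false.

It is not the case that the function is continuous


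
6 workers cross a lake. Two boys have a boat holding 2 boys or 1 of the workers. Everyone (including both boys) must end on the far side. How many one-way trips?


Per crossing of one of the workers: boys→, one←, one of the workers→, one← = 4 trips
6 × 4 = 24, + 1 final boys→ = 25
Minimum trips = 25

25


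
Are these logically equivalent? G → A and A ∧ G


Expression 1: G → A
Expression 2: A ∧ G
Truth table (G A | Expr1 Expr2):
  T T |   T     T
  T F |   F     F
  F T |   T     F   ← differ
  F F |   T     F   ← differ
Counterexample: G=F, A=T gives Expr1 = T but Expr2 = F, so the expressions are NOT logically equivalent.

No


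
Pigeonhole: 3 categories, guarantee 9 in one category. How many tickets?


Pigeonhole: to guarantee k in one of n categories, need (k-1)×n + 1.
k = 9, n = 3
Minimum = (9-1) × 3 + 1 = 8 × 3 + 1

25


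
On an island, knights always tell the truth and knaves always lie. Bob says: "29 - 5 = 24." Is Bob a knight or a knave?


Statement: "29 - 5 = 24."
Actual: 29 - 5 = 24
Claimed: 24
Statement is TRUE → Bob tells the truth → Knight

Knight


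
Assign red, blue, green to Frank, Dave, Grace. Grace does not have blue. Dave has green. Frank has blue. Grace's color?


From clues:
  Dave → green
  Frank → blue
By elimination, Grace gets the remaining.

red


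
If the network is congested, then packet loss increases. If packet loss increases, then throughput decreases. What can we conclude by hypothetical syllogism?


Hypothetical syllogism: P → Q, Q → R ⊢ P → R
Premise 1: the network is congested → packet loss increases
Premise 2: packet loss increases → throughput decreases
Chain the implications: the middle term (packet loss increases) links the two.
Conclusion: If the network is congested, then throughput decreases.

If the network is congested, then throughput decreases.


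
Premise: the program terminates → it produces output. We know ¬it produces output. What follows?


Modus tollens: P → Q, ¬Q ⊢ ¬P
P: the program terminates
Q: it produces output
We have P → Q and Q is false.
By modus tollens, P must be false.

It is not the case that the program terminates


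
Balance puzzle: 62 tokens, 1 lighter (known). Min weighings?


Each weighing has 3 outcomes (left heavy / balance / right heavy), so k weighings distinguish at most 3^k cases; splitting into three near-equal groups achieves this.
Need 3^k ≥ 62: 3^3 = 27 < 62 ≤ 3^4 = 81
k = ⌈log₃(62)⌉ = 4

4


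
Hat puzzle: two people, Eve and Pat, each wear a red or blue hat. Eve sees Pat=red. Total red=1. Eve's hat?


Total red = 1, Pat = red
Red accounted for: 1
Remaining for Eve: 0
Eve's hat is blue.

blue


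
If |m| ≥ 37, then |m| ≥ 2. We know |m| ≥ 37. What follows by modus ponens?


Modus ponens: P → Q, P ⊢ Q
P: |m| ≥ 37
Q: |m| ≥ 2
We have P → Q and P is true.
By modus ponens, Q must be true.

|m| ≥ 2


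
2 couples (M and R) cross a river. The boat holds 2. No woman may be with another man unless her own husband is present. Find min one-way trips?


Label couples M and R.
1. WM+WR → (far: WM,WR; near: HM,HR)
2. WM ←   (far: WR; near: HM,HR,WM)
3. HM+HR → (far: HM,HR,WR; near: WM)
4. HM ←   (far: HR,WR; near: HM,WM)  — HM returns, since WM is alone on near bank
5. HM+WM → (far: all four; near: empty)
Every state respects the constraint.
Minimum trips = 5

5


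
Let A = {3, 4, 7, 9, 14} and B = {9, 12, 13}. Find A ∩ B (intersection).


A = {3, 4, 7, 9, 14}
B = {9, 12, 13}
Operation: intersection
Elements in both: 9

{9}


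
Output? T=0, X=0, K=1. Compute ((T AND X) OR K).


T AND X = 0&0 = 0
0 OR 1 = 1

1


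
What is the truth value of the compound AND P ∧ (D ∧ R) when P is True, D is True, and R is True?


P = True, D = True, R = True
Step 1: D ∧ R = True AND True = True
Step 2: P ∧ True = True AND True = True
AND is true only when ALL operands are true.

True


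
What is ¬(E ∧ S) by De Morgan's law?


De Morgan's law: ¬(P ∧ Q) ≡ ¬P ∨ ¬Q
¬(E ∧ S) = ¬E ∨ ¬S

¬E ∨ ¬S


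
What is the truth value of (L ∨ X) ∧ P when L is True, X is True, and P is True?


L = True, X = True, P = True
Step 1: L ∨ X = True OR True = True
Step 2: True ∧ P = True AND True = True
OR is true when at least one operand is true; AND requires both.

True


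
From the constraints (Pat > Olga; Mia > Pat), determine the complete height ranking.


Constraints: Pat > Olga; Mia > Pat
Method: at each step, the next-highest is the one remaining person who never appears on the smaller side of a constraint between remaining people.
  Step 1: remaining {Mia, Pat, Olga}; on the smaller side: {Pat, Olga} → Mia is next (Mia > Pat).
  Step 2: remaining {Pat, Olga}; on the smaller side: {Olga} → Pat is next (Pat > Olga).
  Step 3: only Olga remains → lowest.
Final ranking (highest to lowest):

Mia > Pat > Olga


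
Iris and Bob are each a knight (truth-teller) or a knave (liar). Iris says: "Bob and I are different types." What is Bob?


Iris says: "Bob and I are different types."
Case 1: Iris is a Knight (truth-teller)
  Statement is true → they ARE different → Bob is a Knave
Case 2: Iris is a Knave (liar)
  Statement is false → they are NOT different → Bob is a Knave
In both cases, Bob is a Knave.

Knave


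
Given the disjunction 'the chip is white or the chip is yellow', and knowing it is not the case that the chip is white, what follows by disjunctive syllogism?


Disjunctive syllogism: P ∨ Q, ¬P ⊢ Q
Disjunction: the chip is white ∨ the chip is yellow
We know it is not the case that the chip is white.
By disjunctive syllogism, the other disjunct must be true.

The chip is yellow


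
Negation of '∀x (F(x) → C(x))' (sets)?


Original: ∀x (F(x) → C(x))
Rule: ¬∀→∃, ¬∃→∀, negate predicate.
Negation: ∃x (F(x) ∧ ¬C(x))

∃x (F(x) ∧ ¬C(x))


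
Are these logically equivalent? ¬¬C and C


Expression 1: ¬¬C
Expression 2: C
Truth table (C | Expr1 Expr2):
  T |   T     T
  F |   F     F
All 2 rows agree, so the expressions are logically equivalent.

Yes


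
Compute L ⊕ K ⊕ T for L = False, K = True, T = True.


L = False, K = True, T = True
Step 1: L ⊕ K = False XOR True = True
Step 2: True ⊕ T = True XOR True = False
XOR is true when an odd number of operands are true.

False


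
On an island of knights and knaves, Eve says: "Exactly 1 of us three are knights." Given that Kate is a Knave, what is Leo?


Eve claims exactly 1 knights among Eve, Kate, Leo.
Given: Kate is a Knave.

Case 1: Eve is a Knight (tells truth)
  Then exactly 1 of the three are knights.
  Counting Eve, Kate: 1 knight(s) so far. Need 0 more → Leo = Knave.
Case 2: Eve is a Knave (lies)
  Then the count is NOT 1.
  If Leo = Knight, count = 1 = 1 → claim would be true, contradicts lie.
  If Leo = Knave, count = 0 ≠ 1 → lie confirmed ✓

Leo is a Knave.

Knave


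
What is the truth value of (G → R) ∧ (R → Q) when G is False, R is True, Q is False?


G = False, R = True, Q = False
Step 1: G → R is false only when G=True and R=False. Result: True
Step 2: R → Q is false only when R=True and Q=False. Result: False
Step 3: True ∧ False = False

False


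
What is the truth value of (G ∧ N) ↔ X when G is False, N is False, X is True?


G = False, N = False, X = True
Step 1: G ∧ N = False AND False = False
Step 2: (False) ↔ X: true when both sides have same truth value.
Result: False ↔ True = False

False


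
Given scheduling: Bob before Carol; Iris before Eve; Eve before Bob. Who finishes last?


Constraints: Bob before Carol; Iris before Eve; Eve before Bob
The last task can have nothing scheduled after it, so it must never appear on the left of a 'before'.
Tasks appearing before some other task: Bob, Iris, Eve.
The only task not in that list is Carol → it is last.

Carol


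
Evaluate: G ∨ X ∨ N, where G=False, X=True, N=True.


G = False, X = True, N = True
Expression: G ∨ X ∨ N
Step 1: G ∨ X = False OR True = True
Step 2: (True) ∨ N = True OR True = True

True


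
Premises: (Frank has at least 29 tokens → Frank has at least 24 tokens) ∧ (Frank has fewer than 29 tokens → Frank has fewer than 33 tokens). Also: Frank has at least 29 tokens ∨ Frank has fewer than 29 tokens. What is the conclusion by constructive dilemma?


Constructive dilemma: (P → Q) ∧ (R → S), P ∨ R ⊢ Q ∨ S
Premise 1: Frank has at least 29 tokens → Frank has at least 24 tokens
Premise 2: Frank has fewer than 29 tokens → Frank has fewer than 33 tokens
Premise 3: Frank has at least 29 tokens ∨ Frank has fewer than 29 tokens
Case 1: Assuming Frank has at least 29 tokens, then by Premise 1, Frank has at least 24 tokens.
Case 2: Assuming Frank has fewer than 29 tokens, then by Premise 2, Frank has fewer than 33 tokens.
Since one of Frank has at least 29 tokens or Frank has fewer than 29 tokens must hold, we get Frank has at least 24 tokens or Frank has fewer than 33 tokens.

Frank has at least 24 tokens or Frank has fewer than 33 tokens.


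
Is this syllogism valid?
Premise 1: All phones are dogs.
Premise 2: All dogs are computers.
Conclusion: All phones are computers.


Premise 1: All phones are dogs.
Premise 2: All dogs are computers.
Conclusion: All phones are computers.
Barbara syllogism (AAA-1): All A are B, All B are C → All A are C.
Middle term (dogs) distributed in premise 2.

Valid


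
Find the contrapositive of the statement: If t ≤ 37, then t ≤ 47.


Original: If t ≤ 37, then t ≤ 47
Contrapositive: If ¬Q, then ¬P
Negate Q: not (t ≤ 47)
Negate P: not (t ≤ 37)

If not (t ≤ 47), then not (t ≤ 37).


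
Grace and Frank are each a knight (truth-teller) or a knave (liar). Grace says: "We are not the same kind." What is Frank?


Grace says: "We are not the same kind."
Case 1: Grace is a Knight (truth-teller)
  Statement is true → they ARE different → Frank is a Knave
Case 2: Grace is a Knave (liar)
  Statement is false → they are NOT different → Frank is a Knave
In both cases, Frank is a Knave.

Knave


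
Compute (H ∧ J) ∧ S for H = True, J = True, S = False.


H = True, J = True, S = False
Step 1: H ∧ J = True AND True = True
Step 2: True ∧ S = True AND False = False
AND is true only when ALL operands are true.

False


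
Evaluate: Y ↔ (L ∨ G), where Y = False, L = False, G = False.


Y = False, L = False, G = False
Step 1: L ∨ G = False OR False = False
Step 2: Y ↔ (False): true when both sides have same truth value.
Result: False ↔ False = True

True


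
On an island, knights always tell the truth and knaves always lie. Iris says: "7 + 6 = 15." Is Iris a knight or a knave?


Statement: "7 + 6 = 15."
Actual: 7 + 6 = 13
Claimed: 15
Statement is FALSE → Iris lies → Knave

Knave


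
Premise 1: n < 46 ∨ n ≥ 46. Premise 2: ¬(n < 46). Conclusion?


Disjunctive syllogism: P ∨ Q, ¬P ⊢ Q
Disjunction: n < 46 ∨ n ≥ 46
We know it is not the case that n < 46.
By disjunctive syllogism, the other disjunct must be true.

n ≥ 46


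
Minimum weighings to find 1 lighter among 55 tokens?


Each weighing has 3 outcomes (left heavy / balance / right heavy), so k weighings distinguish at most 3^k cases; splitting into three near-equal groups achieves this.
Need 3^k ≥ 55: 3^3 = 27 < 55 ≤ 3^4 = 81
k = ⌈log₃(55)⌉ = 4

4


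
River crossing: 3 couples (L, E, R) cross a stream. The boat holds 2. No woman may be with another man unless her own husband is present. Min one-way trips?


Label couples L, E, R (H = husband, W = wife).
Counting alone: 6 people, the boat carries 2 and someone must bring it back, so each round trip nets at most +1 on the far side until the last crossing → at least 9 trips. The jealousy constraint makes 9 impossible; the shortest valid schedule has 11:
1. WL+WE →  (far: WL,WE; near: HL,HE,HR,WR)
2. WL ←       (far: WE; near: HL,HE,HR,WL,WR)
3. WL+WR →  (far: WL,WE,WR; near: HL,HE,HR)
4. WL ←       (far: WE,WR; near: HL,HE,HR,WL)
5. HE+HR →  (far: HE,WE,HR,WR; near: HL,WL)
6. HE+WE ←  (far: HR,WR; near: HL,WL,HE,WE)
7. HL+HE →  (far: HL,HE,HR,WR; near: WL,WE)
8. WR ←       (far: HL,HE,HR; near: WL,WE,WR)
9. WL+WE →  (far: HL,WL,HE,WE,HR; near: WR)
10. HR ←      (far: HL,WL,HE,WE; near: HR,WR)
11. HR+WR → (far: all six; near: empty)
In every state each wife is either with her husband or with no other man.
Minimum trips = 11

11


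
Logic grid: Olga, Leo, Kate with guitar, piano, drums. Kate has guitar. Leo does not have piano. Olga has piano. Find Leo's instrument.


From clues:
  Kate → guitar
  Olga → piano
By elimination, Leo gets the remaining.

drums


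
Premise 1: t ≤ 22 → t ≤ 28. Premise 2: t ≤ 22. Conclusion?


Modus ponens: P → Q, P ⊢ Q
P: t ≤ 22
Q: t ≤ 28
We have P → Q and P is true.
By modus ponens, Q must be true.

t ≤ 28


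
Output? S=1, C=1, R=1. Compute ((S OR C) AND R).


S OR C = 1|1 = 1
1 AND 1 = 1

1


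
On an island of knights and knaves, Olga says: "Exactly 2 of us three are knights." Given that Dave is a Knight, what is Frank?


Olga claims exactly 2 knights among Olga, Dave, Frank.
Given: Dave is a Knight.

Case 1: Olga is a Knight (tells truth)
  Then exactly 2 of the three are knights.
  Counting Olga, Dave: 2 knight(s) so far. Need 0 more → Frank = Knave.
Case 2: Olga is a Knave (lies)
  Then the count is NOT 2.
  If Frank = Knight, count = 2 = 2 → claim would be true, contradicts lie.
  If Frank = Knave, count = 1 ≠ 2 → lie confirmed ✓

Frank is a Knave.

Knave


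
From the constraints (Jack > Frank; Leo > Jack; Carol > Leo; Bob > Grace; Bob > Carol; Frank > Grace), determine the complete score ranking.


Constraints: Jack > Frank; Leo > Jack; Carol > Leo; Bob > Grace; Bob > Carol; Frank > Grace
Method: at each step, the next-highest is the one remaining person who never appears on the smaller side of a constraint between remaining people.
  Step 1: remaining {Leo, Bob, Grace, Carol, Jack, Frank}; on the smaller side: {Leo, Grace, Carol, Jack, Frank} → Bob is next (Bob > Grace; Bob > Carol).
  Step 2: remaining {Leo, Grace, Carol, Jack, Frank}; on the smaller side: {Leo, Grace, Jack, Frank} → Carol is next (Carol > Leo).
  Step 3: remaining {Leo, Grace, Jack, Frank}; on the smaller side: {Grace, Jack, Frank} → Leo is next (Leo > Jack).
  Step 4: remaining {Grace, Jack, Frank}; on the smaller side: {Grace, Frank} → Jack is next (Jack > Frank).
  Step 5: remaining {Grace, Frank}; on the smaller side: {Grace} → Frank is next (Frank > Grace).
  Step 6: only Grace remains → lowest.
Final ranking (highest to lowest):

Bob > Carol > Leo > Jack > Frank > Grace


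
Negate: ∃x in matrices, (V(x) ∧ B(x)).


Original: ∃x (V(x) ∧ B(x))
Rule: ¬∀→∃, ¬∃→∀, negate predicate.
Negation: ∀x (¬V(x) ∨ ¬B(x))

∀x (¬V(x) ∨ ¬B(x))


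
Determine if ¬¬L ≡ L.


Expression 1: ¬¬L
Expression 2: L
Truth table (L | Expr1 Expr2):
  T |   T     T
  F |   F     F
All 2 rows agree, so the expressions are logically equivalent.

Yes


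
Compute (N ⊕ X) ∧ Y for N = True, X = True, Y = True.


N = True, X = True, Y = True
Step 1: N ⊕ X = True XOR True = False
Step 2: False ∧ Y = False AND True = False
XOR true when exactly one of N,X is true; then AND with Y.

False


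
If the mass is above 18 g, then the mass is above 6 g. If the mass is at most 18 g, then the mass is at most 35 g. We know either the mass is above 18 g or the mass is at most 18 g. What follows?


Constructive dilemma: (P → Q) ∧ (R → S), P ∨ R ⊢ Q ∨ S
Premise 1: the mass is above 18 g → the mass is above 6 g
Premise 2: the mass is at most 18 g → the mass is at most 35 g
Premise 3: the mass is above 18 g ∨ the mass is at most 18 g
Case 1: Assuming the mass is above 18 g, then by Premise 1, the mass is above 6 g.
Case 2: Assuming the mass is at most 18 g, then by Premise 2, the mass is at most 35 g.
Since one of the mass is above 18 g or the mass is at most 18 g must hold, we get the mass is above 6 g or the mass is at most 35 g.

The mass is above 6 g or the mass is at most 35 g.


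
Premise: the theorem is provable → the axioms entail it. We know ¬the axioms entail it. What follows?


Modus tollens: P → Q, ¬Q ⊢ ¬P
P: the theorem is provable
Q: the axioms entail it
We have P → Q and Q is false.
By modus tollens, P must be false.

It is not the case that the theorem is provable


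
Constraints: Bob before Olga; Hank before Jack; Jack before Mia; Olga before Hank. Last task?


Constraints: Bob before Olga; Hank before Jack; Jack before Mia; Olga before Hank
The last task can have nothing scheduled after it, so it must never appear on the left of a 'before'.
Tasks appearing before some other task: Bob, Hank, Jack, Olga.
The only task not in that list is Mia → it is last.

Mia


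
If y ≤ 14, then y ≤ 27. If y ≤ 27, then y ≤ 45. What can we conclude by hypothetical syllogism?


Hypothetical syllogism: P → Q, Q → R ⊢ P → R
Premise 1: y ≤ 14 → y ≤ 27
Premise 2: y ≤ 27 → y ≤ 45
Chain the implications: the middle term (y ≤ 27) links the two.
Conclusion: If y ≤ 14, then y ≤ 45.

If y ≤ 14, then y ≤ 45.


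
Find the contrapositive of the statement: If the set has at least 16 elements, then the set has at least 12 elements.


Original: If the set has at least 16 elements, then the set has at least 12 elements
Contrapositive: If ¬Q, then ¬P
Negate Q: not (the set has at least 12 elements)
Negate P: not (the set has at least 16 elements)

If not (the set has at least 12 elements), then not (the set has at least 16 elements).


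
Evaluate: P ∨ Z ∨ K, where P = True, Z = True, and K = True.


P = True, Z = True, K = True
Step 1: P ∨ Z = True OR True = True
Step 2: True ∨ K = True OR True = True
OR is true when at least one operand is true.

True


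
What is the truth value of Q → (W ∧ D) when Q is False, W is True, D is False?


Q = False, W = True, D = False
Step 1: W ∧ D = True AND False = False
Step 2: Q → (False): false only when Q=True and consequent=False.
Result: True

True


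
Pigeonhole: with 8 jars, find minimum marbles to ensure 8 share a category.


Pigeonhole: to guarantee k in one of n categories, need (k-1)×n + 1.
k = 8, n = 8
Minimum = (8-1) × 8 + 1 = 7 × 8 + 1

57


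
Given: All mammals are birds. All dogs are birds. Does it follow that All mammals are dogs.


Premise 1: All mammals are birds.
Premise 2: All dogs are birds.
Conclusion: All mammals are dogs.
Fallacy: undistributed middle. birds is predicate in both.
Counterexample: mammals and dogs could be disjoint subsets of birds.

Invalid


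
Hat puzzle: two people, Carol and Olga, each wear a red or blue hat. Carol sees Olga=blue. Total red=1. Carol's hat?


Total red = 1, Olga = blue
Red accounted for: 0
Remaining for Carol: 1
Carol's hat is red.

red


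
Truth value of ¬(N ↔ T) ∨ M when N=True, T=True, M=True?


N = True, T = True, M = True
Expression: ¬(N ↔ T) ∨ M
Step 1: N ↔ T = (True iff True) = True
Step 2: ¬(N ↔ T) = NOT True = False
Step 3: (False) ∨ M = False OR True = True

True


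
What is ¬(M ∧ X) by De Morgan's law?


De Morgan's law: ¬(P ∧ Q) ≡ ¬P ∨ ¬Q
¬(M ∧ X) = ¬M ∨ ¬X

¬M ∨ ¬X


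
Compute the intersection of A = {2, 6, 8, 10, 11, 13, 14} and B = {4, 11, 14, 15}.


A = {2, 6, 8, 10, 11, 13, 14}
B = {4, 11, 14, 15}
Operation: intersection
Elements in both: 11, 14

{11, 14}


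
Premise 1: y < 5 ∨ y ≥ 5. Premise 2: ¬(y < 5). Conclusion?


Disjunctive syllogism: P ∨ Q, ¬P ⊢ Q
Disjunction: y < 5 ∨ y ≥ 5
We know it is not the case that y < 5.
By disjunctive syllogism, the other disjunct must be true.

y ≥ 5


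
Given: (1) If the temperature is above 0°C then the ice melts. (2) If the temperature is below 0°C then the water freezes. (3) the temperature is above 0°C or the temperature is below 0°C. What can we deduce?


Constructive dilemma: (P → Q) ∧ (R → S), P ∨ R ⊢ Q ∨ S
Premise 1: the temperature is above 0°C → the ice melts
Premise 2: the temperature is below 0°C → the water freezes
Premise 3: the temperature is above 0°C ∨ the temperature is below 0°C
Case 1: Assuming the temperature is above 0°C, then by Premise 1, the ice melts.
Case 2: Assuming the temperature is below 0°C, then by Premise 2, the water freezes.
Since one of the temperature is above 0°C or the temperature is below 0°C must hold, we get the ice melts or the water freezes.

The ice melts or the water freezes.


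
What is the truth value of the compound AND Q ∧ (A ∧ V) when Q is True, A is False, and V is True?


Q = True, A = False, V = True
Step 1: A ∧ V = False AND True = False
Step 2: Q ∧ False = True AND False = False
AND is true only when ALL operands are true.

False


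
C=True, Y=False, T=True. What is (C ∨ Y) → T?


C = True, Y = False, T = True
Expression: (C ∨ Y) → T
Step 1: C ∨ Y = True OR False = True
Step 2: (True) → T = True → True (false only if antecedent True and consequent False) = True

True


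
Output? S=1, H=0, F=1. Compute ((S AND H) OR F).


S AND H = 1&0 = 0
0 OR 1 = 1

1


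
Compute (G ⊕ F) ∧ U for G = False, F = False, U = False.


G = False, F = False, U = False
Step 1: G ⊕ F = False XOR False = False
Step 2: False ∧ U = False AND False = False
XOR true when exactly one of G,F is true; then AND with U.

False


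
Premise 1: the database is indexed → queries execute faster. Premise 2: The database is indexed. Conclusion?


Modus ponens: P → Q, P ⊢ Q
P: the database is indexed
Q: queries execute faster
We have P → Q and P is true.
By modus ponens, Q must be true.

Queries execute faster


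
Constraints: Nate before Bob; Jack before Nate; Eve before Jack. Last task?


Constraints: Nate before Bob; Jack before Nate; Eve before Jack
The last task can have nothing scheduled after it, so it must never appear on the left of a 'before'.
Tasks appearing before some other task: Nate, Jack, Eve.
The only task not in that list is Bob → it is last.

Bob


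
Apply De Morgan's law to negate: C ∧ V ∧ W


De Morgan's law: ¬(P ∧ Q ∧ R) ≡ ¬P ∨ ¬Q ∨ ¬R
¬(C ∧ V ∧ W) = ¬C ∨ ¬V ∨ ¬W

¬C ∨ ¬V ∨ ¬W


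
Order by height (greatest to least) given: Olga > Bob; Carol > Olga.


Constraints: Olga > Bob; Carol > Olga
Method: at each step, the next-highest is the one remaining person who never appears on the smaller side of a constraint between remaining people.
  Step 1: remaining {Bob, Olga, Carol}; on the smaller side: {Bob, Olga} → Carol is next (Carol > Olga).
  Step 2: remaining {Bob, Olga}; on the smaller side: {Bob} → Olga is next (Olga > Bob).
  Step 3: only Bob remains → lowest.
Final ranking (highest to lowest):

Carol > Olga > Bob


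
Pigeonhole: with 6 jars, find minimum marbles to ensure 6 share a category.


Pigeonhole: to guarantee k in one of n categories, need (k-1)×n + 1.
k = 6, n = 6
Minimum = (6-1) × 6 + 1 = 5 × 6 + 1

31


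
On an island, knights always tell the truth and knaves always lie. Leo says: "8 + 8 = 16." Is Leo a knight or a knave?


Statement: "8 + 8 = 16."
Actual: 8 + 8 = 16
Claimed: 16
Statement is TRUE → Leo tells the truth → Knight

Knight


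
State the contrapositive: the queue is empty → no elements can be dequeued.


Original: If the queue is empty, then no elements can be dequeued
Contrapositive: If ¬Q, then ¬P
Negate Q: not (no elements can be dequeued)
Negate P: not (the queue is empty)

If not (no elements can be dequeued), then not (the queue is empty).


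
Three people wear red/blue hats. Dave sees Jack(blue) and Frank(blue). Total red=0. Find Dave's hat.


Total red = 0, seen red = 0
Own red = 0 - 0 = 0
Dave's hat is blue.

blue


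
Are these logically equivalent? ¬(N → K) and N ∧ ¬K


Expression 1: ¬(N → K)
Expression 2: N ∧ ¬K
Truth table (N K | Expr1 Expr2):
  T T |   F     F
  T F |   T     T
  F T |   F     F
  F F |   F     F
All 4 rows agree, so the expressions are logically equivalent.

Yes


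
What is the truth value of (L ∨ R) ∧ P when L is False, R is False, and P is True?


L = False, R = False, P = True
Step 1: L ∨ R = False OR False = False
Step 2: False ∧ P = False AND True = False
OR is true when at least one operand is true; AND requires both.

False


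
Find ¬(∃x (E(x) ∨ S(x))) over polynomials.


Original: ∃x (E(x) ∨ S(x))
Rule: ¬∀→∃, ¬∃→∀, negate predicate.
Negation: ∀x (¬E(x) ∧ ¬S(x))

∀x (¬E(x) ∧ ¬S(x))


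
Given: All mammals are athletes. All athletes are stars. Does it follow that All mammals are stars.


Premise 1: All mammals are athletes.
Premise 2: All athletes are stars.
Conclusion: All mammals are stars.
Barbara syllogism (AAA-1): All A are B, All B are C → All A are C.
Middle term (athletes) distributed in premise 2.

Valid


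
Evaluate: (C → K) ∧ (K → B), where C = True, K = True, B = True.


C = True, K = True, B = True
Step 1: C → K is false only when C=True and K=False. Result: True
Step 2: K → B is false only when K=True and B=False. Result: True
Step 3: True ∧ True = True

True


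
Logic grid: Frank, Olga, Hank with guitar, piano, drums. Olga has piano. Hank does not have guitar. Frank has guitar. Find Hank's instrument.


From clues:
  Frank → guitar
  Olga → piano
By elimination, Hank gets the remaining.

drums


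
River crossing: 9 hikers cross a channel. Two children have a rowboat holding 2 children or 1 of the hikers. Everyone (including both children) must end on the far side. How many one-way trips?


Per crossing of one of the hikers: children→, one←, one of the hikers→, one← = 4 trips
9 × 4 = 36, + 1 final children→ = 37
Minimum trips = 37

37


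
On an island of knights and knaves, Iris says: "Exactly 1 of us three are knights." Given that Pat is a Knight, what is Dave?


Iris claims exactly 1 knights among Iris, Pat, Dave.
Given: Pat is a Knight.

Case 1: Iris is a Knight (tells truth)
  Then exactly 1 of the three are knights.
  Counting Iris, Pat: 2 knight(s) so far. Need -1 more → impossible.
Case 2: Iris is a Knave (lies)
  Then the count is NOT 1.
  If Dave = Knave, count = 1 = 1 → claim would be true, contradicts lie.
  If Dave = Knight, count = 2 ≠ 1 → lie confirmed ✓

Dave is a Knight.

Knight


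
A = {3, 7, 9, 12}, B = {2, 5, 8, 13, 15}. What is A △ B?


A = {3, 7, 9, 12}
B = {2, 5, 8, 13, 15}
Operation: symmetric difference
In A only: [3, 7, 9, 12], in B only: [2, 5, 8, 13, 15]

{2, 3, 5, 7, 8, 9, 12, 13, 15}


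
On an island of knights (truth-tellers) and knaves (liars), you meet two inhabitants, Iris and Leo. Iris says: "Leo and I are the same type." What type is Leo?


Iris says: "Leo and I are the same type."
Case 1: Iris is a Knight (truth-teller)
  Statement is true → they ARE the same → Leo is also a Knight
Case 2: Iris is a Knave (liar)
  Statement is false → they are NOT the same → Leo is a Knight
In both cases, Leo is a Knight.

Knight


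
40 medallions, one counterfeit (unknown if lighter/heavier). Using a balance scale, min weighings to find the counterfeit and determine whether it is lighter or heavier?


Let n = 40. 80 possibilities (n medallions × lighter/heavier); each weighing has 3 outcomes.
Bound for k weighings: say the first weighing puts j medallions on each pan. If it tips, the 2j weighed medallions remain suspects (each with a known direction) and k-1 weighings give 3^(k-1) outcomes; 3^(k-1) is odd, so 2j ≤ 3^(k-1) - 1. If it balances, the n - 2j unweighed medallions remain with direction unknown: 2(n - 2j) ≤ 3^(k-1) - 1 by the same parity argument. Adding, n ≤ (3^(k-1) - 1) + (3^(k-1) - 1)/2 = (3^k - 3)/2, and the classical three-group strategy achieves this (3 medallions in 2 weighings, 12 in 3, 39 in 4, 120 in 5).
So we need the smallest k with (3^k - 3)/2 ≥ 40.
k = 4: (3^4 - 3)/2 = 39 < 40 ✗
k = 5: (3^5 - 3)/2 = 120 ≥ 40 ✓

5
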